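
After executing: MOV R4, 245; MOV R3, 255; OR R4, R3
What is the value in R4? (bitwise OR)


Register state trace:
  MOV R4, 245  → R4 = 245 (0b11110101)
  MOV R3, 255  → R3 = 255 (0b11111111)
  OR R4, R3   → R4 = 245 OR 255 = 255 (0b11111111)
Final: R4 = 255

255


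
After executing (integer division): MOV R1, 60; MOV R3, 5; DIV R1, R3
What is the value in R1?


Register state trace:
  MOV R1, 60  → R1 = 60
  MOV R3, 5  → R3 = 5
  DIV R1, R3  → R1 = 60 // 5 = 12
Final: R1 = 12

12


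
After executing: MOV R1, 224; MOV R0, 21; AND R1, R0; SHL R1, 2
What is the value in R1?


Register state trace:
  MOV R1, 224  → R1 = 224 (0b11100000)
  MOV R0, 21  → R0 = 21 (0b00010101)
  AND R1, R0  → R1 = 224 AND 21 = 0 (0b00000000)
  SHL R1, 2  → R1 = 0 << 2 = 0
Final: R1 = 0

0


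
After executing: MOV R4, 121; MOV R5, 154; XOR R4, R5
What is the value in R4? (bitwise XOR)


Register state trace:
  MOV R4, 121  → R4 = 121 (0b01111001)
  MOV R5, 154  → R5 = 154 (0b10011010)
  XOR R4, R5  → R4 = 121 XOR 154 = 227 (0b11100011)
Final: R4 = 227

227


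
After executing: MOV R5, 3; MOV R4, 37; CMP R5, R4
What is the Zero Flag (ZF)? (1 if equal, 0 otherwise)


Register state trace:
  MOV R5, 3  → R5 = 3
  MOV R4, 37  → R4 = 37
  CMP R5, R4  → computes 3 - 37 = -34
  Result is nonzero, so values are not equal
ZF = 0

0


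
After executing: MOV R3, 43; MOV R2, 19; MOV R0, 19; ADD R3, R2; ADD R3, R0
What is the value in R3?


Register state trace:
  MOV R3, 43  → R3 = 43
  MOV R2, 19  → R2 = 19
  MOV R0, 19  → R0 = 19
  ADD R3, R2  → R3 = 43 + 19 = 62
  ADD R3, R0  → R3 = 62 + 19 = 81
Final: R3 = 81

81


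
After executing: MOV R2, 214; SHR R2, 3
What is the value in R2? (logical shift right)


Register state trace:
  MOV R2, 214  → R2 = 214
  SHR R2, 3  → R2 = 214 >> 3 = 214 // 2^3 = 26
Final: R2 = 26

26


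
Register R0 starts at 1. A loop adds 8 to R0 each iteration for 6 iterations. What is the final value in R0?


Starting value: R0 = 1
  Iter 1: R0 = 1 + 8 = 9
  Iter 2: R0 = 9 + 8 = 17
  Iter 3: R0 = 17 + 8 = 25
  Iter 4: R0 = 25 + 8 = 33
  Iter 5: R0 = 33 + 8 = 41
  Iter 6: R0 = 41 + 8 = 49
Final: R0 = 49

49


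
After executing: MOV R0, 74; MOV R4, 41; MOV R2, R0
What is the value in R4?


Register state trace:
  MOV R0, 74  → R0 = 74
  MOV R4, 41  → R4 = 41
  MOV R2, R0  → R2 = 74
Final: R4 = 41

41


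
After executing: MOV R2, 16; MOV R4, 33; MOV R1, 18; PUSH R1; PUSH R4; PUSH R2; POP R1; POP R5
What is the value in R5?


Stack trace (top is rightmost):
  MOV R2, 16  → R2 = 16
  MOV R4, 33  → R4 = 33
  MOV R1, 18  → R1 = 18
  PUSH R1  → stack: [18]
  PUSH R4  → stack: [18, 33]
  PUSH R2  → stack: [18, 33, 16]
  POP R1  → R1 = 16, stack: [18, 33]
  POP R5  → R5 = 33, stack: [18]
Final: R5 = 33

33


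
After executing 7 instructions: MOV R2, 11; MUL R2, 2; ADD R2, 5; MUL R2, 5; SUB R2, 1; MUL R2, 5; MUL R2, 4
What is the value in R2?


Register state trace:
  MOV R2, 11  → R2 = 11
  MUL R2, 2  → R2 = 11 * 2 = 22
  ADD R2, 5  → R2 = 22 + 5 = 27
  MUL R2, 5  → R2 = 27 * 5 = 135
  SUB R2, 1  → R2 = 135 - 1 = 134
  MUL R2, 5  → R2 = 134 * 5 = 670
  MUL R2, 4  → R2 = 670 * 4 = 2680
Final: R2 = 2680

2680


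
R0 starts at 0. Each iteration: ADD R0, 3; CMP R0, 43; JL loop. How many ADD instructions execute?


Loop trace (R0 starts at 0, target 43, step 3):
  ADD #1: R0 = 0 + 3 = 3  → 3 < 43, loop
  ADD #2: R0 = 3 + 3 = 6  → 6 < 43, loop
  ADD #3: R0 = 6 + 3 = 9  → 9 < 43, loop
  ADD #4: R0 = 9 + 3 = 12  → 12 < 43, loop
  ADD #5: R0 = 12 + 3 = 15  → 15 < 43, loop
  ADD #6: R0 = 15 + 3 = 18  → 18 < 43, loop
  ADD #7: R0 = 18 + 3 = 21  → 21 < 43, loop
  ADD #8: R0 = 21 + 3 = 24  → 24 < 43, loop
  ADD #9: R0 = 24 + 3 = 27  → 27 < 43, loop
  ADD #10: R0 = 27 + 3 = 30  → 30 < 43, loop
  ADD #11: R0 = 30 + 3 = 33  → 33 < 43, loop
  ADD #12: R0 = 33 + 3 = 36  → 36 < 43, loop
  ADD #13: R0 = 36 + 3 = 39  → 39 < 43, loop
  ADD #14: R0 = 39 + 3 = 42  → 42 < 43, loop
  ADD #15: R0 = 42 + 3 = 45  → 45 >= 43, exit
Total ADD instructions: 15

15


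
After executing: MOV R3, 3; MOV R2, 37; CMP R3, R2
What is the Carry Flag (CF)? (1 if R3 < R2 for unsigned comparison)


Register state trace:
  MOV R3, 3  → R3 = 3
  MOV R2, 37  → R2 = 37
  CMP R3, R2  → unsigned 3 - 37: borrow occurs
  3 < 37, so CF = 1
CF = 1

1


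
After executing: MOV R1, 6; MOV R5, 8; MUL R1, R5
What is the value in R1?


Register state trace:
  MOV R1, 6  → R1 = 6
  MOV R5, 8  → R5 = 8
  MUL R1, R5  → R1 = 6 * 8 = 48
Final: R1 = 48

48


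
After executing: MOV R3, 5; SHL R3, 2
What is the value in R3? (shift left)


Register state trace:
  MOV R3, 5  → R3 = 5
  SHL R3, 2  → R3 = 5 << 2 = 5 * 2^2 = 20
Final: R3 = 20

20


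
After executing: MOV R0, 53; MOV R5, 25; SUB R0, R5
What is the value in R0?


Register state trace:
  MOV R0, 53  → R0 = 53
  MOV R5, 25  → R5 = 25
  SUB R0, R5  → R0 = 53 - 25 = 28
Final: R0 = 28

28


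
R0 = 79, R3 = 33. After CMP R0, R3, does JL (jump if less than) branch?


Trace:
  R0 = 79, R3 = 33
  CMP R0, R3  → compares 79 vs 33
  JL checks: is 79 less than 33?
  79 > 33, so condition is false
Branch taken: No

No


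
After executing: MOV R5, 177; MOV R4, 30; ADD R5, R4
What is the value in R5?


Register state trace:
  MOV R5, 177  → R5 = 177
  MOV R4, 30  → R4 = 30
  ADD R5, R4  → R5 = 177 + 30 = 207
Final: R5 = 207

207


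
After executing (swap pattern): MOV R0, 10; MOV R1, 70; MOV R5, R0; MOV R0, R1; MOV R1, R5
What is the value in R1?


Register state trace (swap pattern):
  MOV R0, 10  → R0 = 10
  MOV R1, 70  → R1 = 70
  MOV R5, R0  → R5 = 10  (save R0)
  MOV R0, R1  → R0 = 70  (R0 gets R1's value)
  MOV R1, R5  → R1 = 10  (R1 gets saved value)
Final: R1 = 10

10


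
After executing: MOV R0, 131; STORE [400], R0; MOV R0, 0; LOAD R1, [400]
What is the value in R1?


Register and memory trace:
  MOV R0, 131  → R0 = 131
  STORE [400], R0  → mem[400] = 131
  MOV R0, 0  → R0 = 0
  LOAD R1, [400]  → R1 = mem[400] = 131
Final: R1 = 131

131


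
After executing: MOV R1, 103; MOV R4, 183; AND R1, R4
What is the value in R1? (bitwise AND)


Register state trace:
  MOV R1, 103  → R1 = 103 (0b01100111)
  MOV R4, 183  → R4 = 183 (0b10110111)
  AND R1, R4  → R1 = 103 AND 183 = 39 (0b00100111)
Final: R1 = 39

39


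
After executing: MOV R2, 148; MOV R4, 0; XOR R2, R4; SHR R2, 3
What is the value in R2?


Register state trace:
  MOV R2, 148  → R2 = 148 (0b10010100)
  MOV R4, 0  → R4 = 0 (0b00000000)
  XOR R2, R4  → R2 = 148 XOR 0 = 148 (0b10010100)
  SHR R2, 3  → R2 = 148 >> 3 = 18
Final: R2 = 18

18


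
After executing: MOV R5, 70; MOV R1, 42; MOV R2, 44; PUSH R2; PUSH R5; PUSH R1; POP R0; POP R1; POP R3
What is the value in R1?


Stack trace (top is rightmost):
  MOV R5, 70  → R5 = 70
  MOV R1, 42  → R1 = 42
  MOV R2, 44  → R2 = 44
  PUSH R2  → stack: [44]
  PUSH R5  → stack: [44, 70]
  PUSH R1  → stack: [44, 70, 42]
  POP R0  → R0 = 42, stack: [44, 70]
  POP R1  → R1 = 70, stack: [44]
  POP R3  → R3 = 44, stack: []
Final: R1 = 70

70


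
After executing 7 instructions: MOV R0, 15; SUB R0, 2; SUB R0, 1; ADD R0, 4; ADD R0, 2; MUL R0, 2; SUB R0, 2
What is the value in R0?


Register state trace:
  MOV R0, 15  → R0 = 15
  SUB R0, 2  → R0 = 15 - 2 = 13
  SUB R0, 1  → R0 = 13 - 1 = 12
  ADD R0, 4  → R0 = 12 + 4 = 16
  ADD R0, 2  → R0 = 16 + 2 = 18
  MUL R0, 2  → R0 = 18 * 2 = 36
  SUB R0, 2  → R0 = 36 - 2 = 34
Final: R0 = 34

34


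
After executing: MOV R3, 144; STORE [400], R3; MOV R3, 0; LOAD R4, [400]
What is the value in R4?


Register and memory trace:
  MOV R3, 144  → R3 = 144
  STORE [400], R3  → mem[400] = 144
  MOV R3, 0  → R3 = 0
  LOAD R4, [400]  → R4 = mem[400] = 144
Final: R4 = 144

144


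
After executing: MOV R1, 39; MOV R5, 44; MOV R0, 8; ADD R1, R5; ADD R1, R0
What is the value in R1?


Register state trace:
  MOV R1, 39  → R1 = 39
  MOV R5, 44  → R5 = 44
  MOV R0, 8  → R0 = 8
  ADD R1, R5  → R1 = 39 + 44 = 83
  ADD R1, R0  → R1 = 83 + 8 = 91
Final: R1 = 91

91


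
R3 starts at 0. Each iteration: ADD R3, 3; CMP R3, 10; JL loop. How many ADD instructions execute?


Loop trace (R3 starts at 0, target 10, step 3):
  ADD #1: R3 = 0 + 3 = 3  → 3 < 10, loop
  ADD #2: R3 = 3 + 3 = 6  → 6 < 10, loop
  ADD #3: R3 = 6 + 3 = 9  → 9 < 10, loop
  ADD #4: R3 = 9 + 3 = 12  → 12 >= 10, exit
Total ADD instructions: 4

4


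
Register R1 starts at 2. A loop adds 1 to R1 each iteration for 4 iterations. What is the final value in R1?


Starting value: R1 = 2
  Iter 1: R1 = 2 + 1 = 3
  Iter 2: R1 = 3 + 1 = 4
  Iter 3: R1 = 4 + 1 = 5
  Iter 4: R1 = 5 + 1 = 6
Final: R1 = 6

6


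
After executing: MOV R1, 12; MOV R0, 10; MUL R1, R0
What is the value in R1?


Register state trace:
  MOV R1, 12  → R1 = 12
  MOV R0, 10  → R0 = 10
  MUL R1, R0  → R1 = 12 * 10 = 120
Final: R1 = 120

120


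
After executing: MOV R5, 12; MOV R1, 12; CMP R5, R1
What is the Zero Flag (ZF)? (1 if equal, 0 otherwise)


Register state trace:
  MOV R5, 12  → R5 = 12
  MOV R1, 12  → R1 = 12
  CMP R5, R1  → computes 12 - 12 = 0
  Result is zero, so values are equal
ZF = 1

1


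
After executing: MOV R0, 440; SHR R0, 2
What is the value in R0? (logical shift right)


Register state trace:
  MOV R0, 440  → R0 = 440
  SHR R0, 2  → R0 = 440 >> 2 = 440 // 2^2 = 110
Final: R0 = 110

110


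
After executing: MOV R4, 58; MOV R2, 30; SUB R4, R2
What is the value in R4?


Register state trace:
  MOV R4, 58  → R4 = 58
  MOV R2, 30  → R2 = 30
  SUB R4, R2  → R4 = 58 - 30 = 28
Final: R4 = 28

28


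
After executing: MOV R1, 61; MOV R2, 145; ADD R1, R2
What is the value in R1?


Register state trace:
  MOV R1, 61  → R1 = 61
  MOV R2, 145  → R2 = 145
  ADD R1, R2  → R1 = 61 + 145 = 206
Final: R1 = 206

206


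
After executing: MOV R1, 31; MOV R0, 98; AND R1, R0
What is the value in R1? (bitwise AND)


Register state trace:
  MOV R1, 31  → R1 = 31 (0b00011111)
  MOV R0, 98  → R0 = 98 (0b01100010)
  AND R1, R0  → R1 = 31 AND 98 = 2 (0b00000010)
Final: R1 = 2

2


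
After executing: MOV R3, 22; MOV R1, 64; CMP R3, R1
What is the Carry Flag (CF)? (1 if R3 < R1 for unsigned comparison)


Register state trace:
  MOV R3, 22  → R3 = 22
  MOV R1, 64  → R1 = 64
  CMP R3, R1  → unsigned 22 - 64: borrow occurs
  22 < 64, so CF = 1
CF = 1

1


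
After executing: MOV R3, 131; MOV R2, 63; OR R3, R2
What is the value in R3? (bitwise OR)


Register state trace:
  MOV R3, 131  → R3 = 131 (0b10000011)
  MOV R2, 63  → R2 = 63 (0b00111111)
  OR R3, R2   → R3 = 131 OR 63 = 191 (0b10111111)
Final: R3 = 191

191


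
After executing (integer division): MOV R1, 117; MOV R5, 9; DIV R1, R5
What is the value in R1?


Register state trace:
  MOV R1, 117  → R1 = 117
  MOV R5, 9  → R5 = 9
  DIV R1, R5  → R1 = 117 // 9 = 13
Final: R1 = 13

13


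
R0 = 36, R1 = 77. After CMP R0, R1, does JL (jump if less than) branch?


Trace:
  R0 = 36, R1 = 77
  CMP R0, R1  → compares 36 vs 77
  JL checks: is 36 less than 77?
  36 < 77, so condition is true
Branch taken: Yes

Yes


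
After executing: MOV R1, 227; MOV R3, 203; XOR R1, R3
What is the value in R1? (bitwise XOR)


Register state trace:
  MOV R1, 227  → R1 = 227 (0b11100011)
  MOV R3, 203  → R3 = 203 (0b11001011)
  XOR R1, R3  → R1 = 227 XOR 203 = 40 (0b00101000)
Final: R1 = 40

40


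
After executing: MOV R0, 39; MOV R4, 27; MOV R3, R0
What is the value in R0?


Register state trace:
  MOV R0, 39  → R0 = 39
  MOV R4, 27  → R4 = 27
  MOV R3, R0  → R3 = 39
Final: R0 = 39

39


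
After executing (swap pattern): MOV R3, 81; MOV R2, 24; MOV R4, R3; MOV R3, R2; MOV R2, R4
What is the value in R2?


Register state trace (swap pattern):
  MOV R3, 81  → R3 = 81
  MOV R2, 24  → R2 = 24
  MOV R4, R3  → R4 = 81  (save R3)
  MOV R3, R2  → R3 = 24  (R3 gets R2's value)
  MOV R2, R4  → R2 = 81  (R2 gets saved value)
Final: R2 = 81

81


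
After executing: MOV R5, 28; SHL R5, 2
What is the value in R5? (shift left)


Register state trace:
  MOV R5, 28  → R5 = 28
  SHL R5, 2  → R5 = 28 << 2 = 28 * 2^2 = 112
Final: R5 = 112

112


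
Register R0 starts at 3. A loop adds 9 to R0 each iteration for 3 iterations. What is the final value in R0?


Starting value: R0 = 3
  Iter 1: R0 = 3 + 9 = 12
  Iter 2: R0 = 12 + 9 = 21
  Iter 3: R0 = 21 + 9 = 30
Final: R0 = 30

30


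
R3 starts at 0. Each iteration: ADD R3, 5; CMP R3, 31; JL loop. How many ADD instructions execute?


Loop trace (R3 starts at 0, target 31, step 5):
  ADD #1: R3 = 0 + 5 = 5  → 5 < 31, loop
  ADD #2: R3 = 5 + 5 = 10  → 10 < 31, loop
  ADD #3: R3 = 10 + 5 = 15  → 15 < 31, loop
  ADD #4: R3 = 15 + 5 = 20  → 20 < 31, loop
  ADD #5: R3 = 20 + 5 = 25  → 25 < 31, loop
  ADD #6: R3 = 25 + 5 = 30  → 30 < 31, loop
  ADD #7: R3 = 30 + 5 = 35  → 35 >= 31, exit
Total ADD instructions: 7

7


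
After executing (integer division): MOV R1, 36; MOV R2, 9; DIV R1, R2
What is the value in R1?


Register state trace:
  MOV R1, 36  → R1 = 36
  MOV R2, 9  → R2 = 9
  DIV R1, R2  → R1 = 36 // 9 = 4
Final: R1 = 4

4


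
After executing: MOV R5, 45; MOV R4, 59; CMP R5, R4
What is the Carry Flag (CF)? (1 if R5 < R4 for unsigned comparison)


Register state trace:
  MOV R5, 45  → R5 = 45
  MOV R4, 59  → R4 = 59
  CMP R5, R4  → unsigned 45 - 59: borrow occurs
  45 < 59, so CF = 1
CF = 1

1


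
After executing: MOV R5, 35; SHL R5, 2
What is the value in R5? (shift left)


Register state trace:
  MOV R5, 35  → R5 = 35
  SHL R5, 2  → R5 = 35 << 2 = 35 * 2^2 = 140
Final: R5 = 140

140


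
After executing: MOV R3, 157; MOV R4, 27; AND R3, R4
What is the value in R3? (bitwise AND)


Register state trace:
  MOV R3, 157  → R3 = 157 (0b10011101)
  MOV R4, 27  → R4 = 27 (0b00011011)
  AND R3, R4  → R3 = 157 AND 27 = 25 (0b00011001)
Final: R3 = 25

25


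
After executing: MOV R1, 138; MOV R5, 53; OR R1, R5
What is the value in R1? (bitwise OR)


Register state trace:
  MOV R1, 138  → R1 = 138 (0b10001010)
  MOV R5, 53  → R5 = 53 (0b00110101)
  OR R1, R5   → R1 = 138 OR 53 = 191 (0b10111111)
Final: R1 = 191

191


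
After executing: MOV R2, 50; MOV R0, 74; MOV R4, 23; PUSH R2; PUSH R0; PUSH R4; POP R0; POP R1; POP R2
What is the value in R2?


Stack trace (top is rightmost):
  MOV R2, 50  → R2 = 50
  MOV R0, 74  → R0 = 74
  MOV R4, 23  → R4 = 23
  PUSH R2  → stack: [50]
  PUSH R0  → stack: [50, 74]
  PUSH R4  → stack: [50, 74, 23]
  POP R0  → R0 = 23, stack: [50, 74]
  POP R1  → R1 = 74, stack: [50]
  POP R2  → R2 = 50, stack: []
Final: R2 = 50

50


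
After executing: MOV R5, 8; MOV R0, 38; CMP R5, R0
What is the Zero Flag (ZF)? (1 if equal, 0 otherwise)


Register state trace:
  MOV R5, 8  → R5 = 8
  MOV R0, 38  → R0 = 38
  CMP R5, R0  → computes 8 - 38 = -30
  Result is nonzero, so values are not equal
ZF = 0

0


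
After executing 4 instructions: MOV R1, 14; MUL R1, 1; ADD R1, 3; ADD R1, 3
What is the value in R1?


Register state trace:
  MOV R1, 14  → R1 = 14
  MUL R1, 1  → R1 = 14 * 1 = 14
  ADD R1, 3  → R1 = 14 + 3 = 17
  ADD R1, 3  → R1 = 17 + 3 = 20
Final: R1 = 20

20


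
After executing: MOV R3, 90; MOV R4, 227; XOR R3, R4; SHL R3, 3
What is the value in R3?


Register state trace:
  MOV R3, 90  → R3 = 90 (0b01011010)
  MOV R4, 227  → R4 = 227 (0b11100011)
  XOR R3, R4  → R3 = 90 XOR 227 = 185 (0b10111001)
  SHL R3, 3  → R3 = 185 << 3 = 1480
Final: R3 = 1480

1480


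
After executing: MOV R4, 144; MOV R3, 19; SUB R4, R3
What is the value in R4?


Register state trace:
  MOV R4, 144  → R4 = 144
  MOV R3, 19  → R3 = 19
  SUB R4, R3  → R4 = 144 - 19 = 125
Final: R4 = 125

125


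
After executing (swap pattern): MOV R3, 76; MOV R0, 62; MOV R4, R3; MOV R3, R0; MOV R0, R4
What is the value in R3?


Register state trace (swap pattern):
  MOV R3, 76  → R3 = 76
  MOV R0, 62  → R0 = 62
  MOV R4, R3  → R4 = 76  (save R3)
  MOV R3, R0  → R3 = 62  (R3 gets R0's value)
  MOV R0, R4  → R0 = 76  (R0 gets saved value)
Final: R3 = 62

62


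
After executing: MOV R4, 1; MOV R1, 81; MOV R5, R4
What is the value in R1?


Register state trace:
  MOV R4, 1  → R4 = 1
  MOV R1, 81  → R1 = 81
  MOV R5, R4  → R5 = 1
Final: R1 = 81

81


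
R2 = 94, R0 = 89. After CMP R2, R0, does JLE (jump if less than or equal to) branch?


Trace:
  R2 = 94, R0 = 89
  CMP R2, R0  → compares 94 vs 89
  JLE checks: is 94 less than or equal to 89?
  94 > 89, so condition is false
Branch taken: No

No


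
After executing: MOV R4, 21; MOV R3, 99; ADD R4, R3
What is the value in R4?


Register state trace:
  MOV R4, 21  → R4 = 21
  MOV R3, 99  → R3 = 99
  ADD R4, R3  → R4 = 21 + 99 = 120
Final: R4 = 120

120


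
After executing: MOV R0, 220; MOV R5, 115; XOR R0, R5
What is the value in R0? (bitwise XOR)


Register state trace:
  MOV R0, 220  → R0 = 220 (0b11011100)
  MOV R5, 115  → R5 = 115 (0b01110011)
  XOR R0, R5  → R0 = 220 XOR 115 = 175 (0b10101111)
Final: R0 = 175

175


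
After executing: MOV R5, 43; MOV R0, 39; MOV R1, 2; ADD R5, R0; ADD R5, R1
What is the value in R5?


Register state trace:
  MOV R5, 43  → R5 = 43
  MOV R0, 39  → R0 = 39
  MOV R1, 2  → R1 = 2
  ADD R5, R0  → R5 = 43 + 39 = 82
  ADD R5, R1  → R5 = 82 + 2 = 84
Final: R5 = 84

84


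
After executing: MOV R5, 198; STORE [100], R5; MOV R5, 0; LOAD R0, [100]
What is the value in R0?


Register and memory trace:
  MOV R5, 198  → R5 = 198
  STORE [100], R5  → mem[100] = 198
  MOV R5, 0  → R5 = 0
  LOAD R0, [100]  → R0 = mem[100] = 198
Final: R0 = 198

198


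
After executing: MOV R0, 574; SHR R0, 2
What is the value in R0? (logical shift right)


Register state trace:
  MOV R0, 574  → R0 = 574
  SHR R0, 2  → R0 = 574 >> 2 = 574 // 2^2 = 143
Final: R0 = 143

143


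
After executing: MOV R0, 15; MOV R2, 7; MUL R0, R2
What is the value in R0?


Register state trace:
  MOV R0, 15  → R0 = 15
  MOV R2, 7  → R2 = 7
  MUL R0, R2  → R0 = 15 * 7 = 105
Final: R0 = 105

105


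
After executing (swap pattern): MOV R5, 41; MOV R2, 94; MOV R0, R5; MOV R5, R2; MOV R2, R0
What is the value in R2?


Register state trace (swap pattern):
  MOV R5, 41  → R5 = 41
  MOV R2, 94  → R2 = 94
  MOV R0, R5  → R0 = 41  (save R5)
  MOV R5, R2  → R5 = 94  (R5 gets R2's value)
  MOV R2, R0  → R2 = 41  (R2 gets saved value)
Final: R2 = 41

41


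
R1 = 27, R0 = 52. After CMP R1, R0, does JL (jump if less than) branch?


Trace:
  R1 = 27, R0 = 52
  CMP R1, R0  → compares 27 vs 52
  JL checks: is 27 less than 52?
  27 < 52, so condition is true
Branch taken: Yes

Yes


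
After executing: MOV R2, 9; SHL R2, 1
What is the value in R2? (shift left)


Register state trace:
  MOV R2, 9  → R2 = 9
  SHL R2, 1  → R2 = 9 << 1 = 9 * 2^1 = 18
Final: R2 = 18

18


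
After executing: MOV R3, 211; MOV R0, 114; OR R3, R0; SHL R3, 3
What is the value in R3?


Register state trace:
  MOV R3, 211  → R3 = 211 (0b11010011)
  MOV R0, 114  → R0 = 114 (0b01110010)
  OR R3, R0  → R3 = 211 OR 114 = 243 (0b11110011)
  SHL R3, 3  → R3 = 243 << 3 = 1944
Final: R3 = 1944

1944


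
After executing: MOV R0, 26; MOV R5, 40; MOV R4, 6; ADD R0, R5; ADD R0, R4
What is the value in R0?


Register state trace:
  MOV R0, 26  → R0 = 26
  MOV R5, 40  → R5 = 40
  MOV R4, 6  → R4 = 6
  ADD R0, R5  → R0 = 26 + 40 = 66
  ADD R0, R4  → R0 = 66 + 6 = 72
Final: R0 = 72

72


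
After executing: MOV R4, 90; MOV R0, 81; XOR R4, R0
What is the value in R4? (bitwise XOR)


Register state trace:
  MOV R4, 90  → R4 = 90 (0b01011010)
  MOV R0, 81  → R0 = 81 (0b01010001)
  XOR R4, R0  → R4 = 90 XOR 81 = 11 (0b00001011)
Final: R4 = 11

11


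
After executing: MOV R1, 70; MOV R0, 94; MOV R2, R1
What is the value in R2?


Register state trace:
  MOV R1, 70  → R1 = 70
  MOV R0, 94  → R0 = 94
  MOV R2, R1  → R2 = 70
Final: R2 = 70

70


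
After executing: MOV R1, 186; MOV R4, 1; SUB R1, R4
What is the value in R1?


Register state trace:
  MOV R1, 186  → R1 = 186
  MOV R4, 1  → R4 = 1
  SUB R1, R4  → R1 = 186 - 1 = 185
Final: R1 = 185

185


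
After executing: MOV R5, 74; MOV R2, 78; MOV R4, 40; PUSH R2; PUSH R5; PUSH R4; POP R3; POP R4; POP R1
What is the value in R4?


Stack trace (top is rightmost):
  MOV R5, 74  → R5 = 74
  MOV R2, 78  → R2 = 78
  MOV R4, 40  → R4 = 40
  PUSH R2  → stack: [78]
  PUSH R5  → stack: [78, 74]
  PUSH R4  → stack: [78, 74, 40]
  POP R3  → R3 = 40, stack: [78, 74]
  POP R4  → R4 = 74, stack: [78]
  POP R1  → R1 = 78, stack: []
Final: R4 = 74

74


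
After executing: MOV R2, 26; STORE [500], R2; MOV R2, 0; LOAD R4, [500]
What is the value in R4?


Register and memory trace:
  MOV R2, 26  → R2 = 26
  STORE [500], R2  → mem[500] = 26
  MOV R2, 0  → R2 = 0
  LOAD R4, [500]  → R4 = mem[500] = 26
Final: R4 = 26

26


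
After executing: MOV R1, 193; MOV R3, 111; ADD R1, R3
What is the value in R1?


Register state trace:
  MOV R1, 193  → R1 = 193
  MOV R3, 111  → R3 = 111
  ADD R1, R3  → R1 = 193 + 111 = 304
Final: R1 = 304

304


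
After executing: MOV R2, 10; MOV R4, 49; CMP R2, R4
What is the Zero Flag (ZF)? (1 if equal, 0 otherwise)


Register state trace:
  MOV R2, 10  → R2 = 10
  MOV R4, 49  → R4 = 49
  CMP R2, R4  → computes 10 - 49 = -39
  Result is nonzero, so values are not equal
ZF = 0

0


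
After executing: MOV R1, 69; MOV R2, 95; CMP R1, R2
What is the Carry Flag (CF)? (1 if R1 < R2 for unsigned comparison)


Register state trace:
  MOV R1, 69  → R1 = 69
  MOV R2, 95  → R2 = 95
  CMP R1, R2  → unsigned 69 - 95: borrow occurs
  69 < 95, so CF = 1
CF = 1

1


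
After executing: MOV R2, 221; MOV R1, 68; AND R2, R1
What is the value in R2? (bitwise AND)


Register state trace:
  MOV R2, 221  → R2 = 221 (0b11011101)
  MOV R1, 68  → R1 = 68 (0b01000100)
  AND R2, R1  → R2 = 221 AND 68 = 68 (0b01000100)
Final: R2 = 68

68


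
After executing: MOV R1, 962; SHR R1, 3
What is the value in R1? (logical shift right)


Register state trace:
  MOV R1, 962  → R1 = 962
  SHR R1, 3  → R1 = 962 >> 3 = 962 // 2^3 = 120
Final: R1 = 120

120


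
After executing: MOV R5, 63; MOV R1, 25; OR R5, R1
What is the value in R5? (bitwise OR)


Register state trace:
  MOV R5, 63  → R5 = 63 (0b00111111)
  MOV R1, 25  → R1 = 25 (0b00011001)
  OR R5, R1   → R5 = 63 OR 25 = 63 (0b00111111)
Final: R5 = 63

63


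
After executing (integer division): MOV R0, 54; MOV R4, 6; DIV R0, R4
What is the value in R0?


Register state trace:
  MOV R0, 54  → R0 = 54
  MOV R4, 6  → R4 = 6
  DIV R0, R4  → R0 = 54 // 6 = 9
Final: R0 = 9

9


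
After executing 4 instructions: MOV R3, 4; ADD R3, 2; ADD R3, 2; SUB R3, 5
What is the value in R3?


Register state trace:
  MOV R3, 4  → R3 = 4
  ADD R3, 2  → R3 = 4 + 2 = 6
  ADD R3, 2  → R3 = 6 + 2 = 8
  SUB R3, 5  → R3 = 8 - 5 = 3
Final: R3 = 3

3


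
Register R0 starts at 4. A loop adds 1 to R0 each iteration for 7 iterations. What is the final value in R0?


Starting value: R0 = 4
  Iter 1: R0 = 4 + 1 = 5
  Iter 2: R0 = 5 + 1 = 6
  Iter 3: R0 = 6 + 1 = 7
  Iter 4: R0 = 7 + 1 = 8
  Iter 5: R0 = 8 + 1 = 9
  Iter 6: R0 = 9 + 1 = 10
  Iter 7: R0 = 10 + 1 = 11
Final: R0 = 11

11


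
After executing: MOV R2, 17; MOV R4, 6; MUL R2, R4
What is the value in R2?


Register state trace:
  MOV R2, 17  → R2 = 17
  MOV R4, 6  → R4 = 6
  MUL R2, R4  → R2 = 17 * 6 = 102
Final: R2 = 102

102


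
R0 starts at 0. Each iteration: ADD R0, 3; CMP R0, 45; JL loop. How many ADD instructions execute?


Loop trace (R0 starts at 0, target 45, step 3):
  ADD #1: R0 = 0 + 3 = 3  → 3 < 45, loop
  ADD #2: R0 = 3 + 3 = 6  → 6 < 45, loop
  ADD #3: R0 = 6 + 3 = 9  → 9 < 45, loop
  ADD #4: R0 = 9 + 3 = 12  → 12 < 45, loop
  ADD #5: R0 = 12 + 3 = 15  → 15 < 45, loop
  ADD #6: R0 = 15 + 3 = 18  → 18 < 45, loop
  ADD #7: R0 = 18 + 3 = 21  → 21 < 45, loop
  ADD #8: R0 = 21 + 3 = 24  → 24 < 45, loop
  ADD #9: R0 = 24 + 3 = 27  → 27 < 45, loop
  ADD #10: R0 = 27 + 3 = 30  → 30 < 45, loop
  ADD #11: R0 = 30 + 3 = 33  → 33 < 45, loop
  ADD #12: R0 = 33 + 3 = 36  → 36 < 45, loop
  ADD #13: R0 = 36 + 3 = 39  → 39 < 45, loop
  ADD #14: R0 = 39 + 3 = 42  → 42 < 45, loop
  ADD #15: R0 = 42 + 3 = 45  → 45 >= 45, exit
Total ADD instructions: 15

15


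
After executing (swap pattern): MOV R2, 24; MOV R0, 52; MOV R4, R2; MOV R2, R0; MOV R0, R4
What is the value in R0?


Register state trace (swap pattern):
  MOV R2, 24  → R2 = 24
  MOV R0, 52  → R0 = 52
  MOV R4, R2  → R4 = 24  (save R2)
  MOV R2, R0  → R2 = 52  (R2 gets R0's value)
  MOV R0, R4  → R0 = 24  (R0 gets saved value)
Final: R0 = 24

24


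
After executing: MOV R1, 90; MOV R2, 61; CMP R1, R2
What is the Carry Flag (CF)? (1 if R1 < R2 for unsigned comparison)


Register state trace:
  MOV R1, 90  → R1 = 90
  MOV R2, 61  → R2 = 61
  CMP R1, R2  → unsigned 90 - 61: no borrow
  90 >= 61, so CF = 0
CF = 0

0


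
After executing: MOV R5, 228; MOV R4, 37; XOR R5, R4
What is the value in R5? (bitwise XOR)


Register state trace:
  MOV R5, 228  → R5 = 228 (0b11100100)
  MOV R4, 37  → R4 = 37 (0b00100101)
  XOR R5, R4  → R5 = 228 XOR 37 = 193 (0b11000001)
Final: R5 = 193

193


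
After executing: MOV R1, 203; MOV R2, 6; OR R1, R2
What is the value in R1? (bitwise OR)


Register state trace:
  MOV R1, 203  → R1 = 203 (0b11001011)
  MOV R2, 6  → R2 = 6 (0b00000110)
  OR R1, R2   → R1 = 203 OR 6 = 207 (0b11001111)
Final: R1 = 207

207


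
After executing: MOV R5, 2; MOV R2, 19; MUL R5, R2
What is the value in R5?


Register state trace:
  MOV R5, 2  → R5 = 2
  MOV R2, 19  → R2 = 19
  MUL R5, R2  → R5 = 2 * 19 = 38
Final: R5 = 38

38


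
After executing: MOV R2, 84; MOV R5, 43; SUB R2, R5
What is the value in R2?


Register state trace:
  MOV R2, 84  → R2 = 84
  MOV R5, 43  → R5 = 43
  SUB R2, R5  → R2 = 84 - 43 = 41
Final: R2 = 41

41


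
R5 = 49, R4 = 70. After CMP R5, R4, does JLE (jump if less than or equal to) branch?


Trace:
  R5 = 49, R4 = 70
  CMP R5, R4  → compares 49 vs 70
  JLE checks: is 49 less than or equal to 70?
  49 < 70, so condition is true
Branch taken: Yes

Yes


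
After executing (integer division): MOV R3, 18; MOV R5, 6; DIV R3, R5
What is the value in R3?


Register state trace:
  MOV R3, 18  → R3 = 18
  MOV R5, 6  → R5 = 6
  DIV R3, R5  → R3 = 18 // 6 = 3
Final: R3 = 3

3


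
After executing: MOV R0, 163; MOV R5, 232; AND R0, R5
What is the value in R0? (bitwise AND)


Register state trace:
  MOV R0, 163  → R0 = 163 (0b10100011)
  MOV R5, 232  → R5 = 232 (0b11101000)
  AND R0, R5  → R0 = 163 AND 232 = 160 (0b10100000)
Final: R0 = 160

160


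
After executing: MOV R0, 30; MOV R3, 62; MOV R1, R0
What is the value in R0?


Register state trace:
  MOV R0, 30  → R0 = 30
  MOV R3, 62  → R3 = 62
  MOV R1, R0  → R1 = 30
Final: R0 = 30

30


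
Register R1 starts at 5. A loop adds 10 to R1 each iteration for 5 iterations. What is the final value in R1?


Starting value: R1 = 5
  Iter 1: R1 = 5 + 10 = 15
  Iter 2: R1 = 15 + 10 = 25
  Iter 3: R1 = 25 + 10 = 35
  Iter 4: R1 = 35 + 10 = 45
  Iter 5: R1 = 45 + 10 = 55
Final: R1 = 55

55


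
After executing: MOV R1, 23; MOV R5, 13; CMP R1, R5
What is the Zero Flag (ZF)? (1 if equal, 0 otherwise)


Register state trace:
  MOV R1, 23  → R1 = 23
  MOV R5, 13  → R5 = 13
  CMP R1, R5  → computes 23 - 13 = 10
  Result is nonzero, so values are not equal
ZF = 0

0


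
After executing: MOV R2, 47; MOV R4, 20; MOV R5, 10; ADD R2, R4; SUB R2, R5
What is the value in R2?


Register state trace:
  MOV R2, 47  → R2 = 47
  MOV R4, 20  → R4 = 20
  MOV R5, 10  → R5 = 10
  ADD R2, R4  → R2 = 47 + 20 = 67
  SUB R2, R5  → R2 = 67 - 10 = 57
Final: R2 = 57

57


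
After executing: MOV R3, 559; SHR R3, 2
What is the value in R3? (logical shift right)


Register state trace:
  MOV R3, 559  → R3 = 559
  SHR R3, 2  → R3 = 559 >> 2 = 559 // 2^2 = 139
Final: R3 = 139

139


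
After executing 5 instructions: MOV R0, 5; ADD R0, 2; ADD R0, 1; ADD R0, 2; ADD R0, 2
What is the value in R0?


Register state trace:
  MOV R0, 5  → R0 = 5
  ADD R0, 2  → R0 = 5 + 2 = 7
  ADD R0, 1  → R0 = 7 + 1 = 8
  ADD R0, 2  → R0 = 8 + 2 = 10
  ADD R0, 2  → R0 = 10 + 2 = 12
Final: R0 = 12

12


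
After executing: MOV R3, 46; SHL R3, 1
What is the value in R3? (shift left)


Register state trace:
  MOV R3, 46  → R3 = 46
  SHL R3, 1  → R3 = 46 << 1 = 46 * 2^1 = 92
Final: R3 = 92

92


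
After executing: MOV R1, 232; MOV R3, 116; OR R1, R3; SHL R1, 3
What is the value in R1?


Register state trace:
  MOV R1, 232  → R1 = 232 (0b11101000)
  MOV R3, 116  → R3 = 116 (0b01110100)
  OR R1, R3  → R1 = 232 OR 116 = 252 (0b11111100)
  SHL R1, 3  → R1 = 252 << 3 = 2016
Final: R1 = 2016

2016


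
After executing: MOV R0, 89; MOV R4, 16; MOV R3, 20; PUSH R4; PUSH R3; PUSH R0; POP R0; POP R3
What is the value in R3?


Stack trace (top is rightmost):
  MOV R0, 89  → R0 = 89
  MOV R4, 16  → R4 = 16
  MOV R3, 20  → R3 = 20
  PUSH R4  → stack: [16]
  PUSH R3  → stack: [16, 20]
  PUSH R0  → stack: [16, 20, 89]
  POP R0  → R0 = 89, stack: [16, 20]
  POP R3  → R3 = 20, stack: [16]
Final: R3 = 20

20


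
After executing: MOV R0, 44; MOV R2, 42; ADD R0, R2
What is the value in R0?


Register state trace:
  MOV R0, 44  → R0 = 44
  MOV R2, 42  → R2 = 42
  ADD R0, R2  → R0 = 44 + 42 = 86
Final: R0 = 86

86


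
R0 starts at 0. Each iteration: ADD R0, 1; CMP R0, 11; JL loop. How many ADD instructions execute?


Loop trace (R0 starts at 0, target 11, step 1):
  ADD #1: R0 = 0 + 1 = 1  → 1 < 11, loop
  ADD #2: R0 = 1 + 1 = 2  → 2 < 11, loop
  ADD #3: R0 = 2 + 1 = 3  → 3 < 11, loop
  ADD #4: R0 = 3 + 1 = 4  → 4 < 11, loop
  ADD #5: R0 = 4 + 1 = 5  → 5 < 11, loop
  ADD #6: R0 = 5 + 1 = 6  → 6 < 11, loop
  ADD #7: R0 = 6 + 1 = 7  → 7 < 11, loop
  ADD #8: R0 = 7 + 1 = 8  → 8 < 11, loop
  ADD #9: R0 = 8 + 1 = 9  → 9 < 11, loop
  ADD #10: R0 = 9 + 1 = 10  → 10 < 11, loop
  ADD #11: R0 = 10 + 1 = 11  → 11 >= 11, exit
Total ADD instructions: 11

11


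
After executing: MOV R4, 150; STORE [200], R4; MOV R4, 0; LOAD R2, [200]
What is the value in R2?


Register and memory trace:
  MOV R4, 150  → R4 = 150
  STORE [200], R4  → mem[200] = 150
  MOV R4, 0  → R4 = 0
  LOAD R2, [200]  → R2 = mem[200] = 150
Final: R2 = 150

150


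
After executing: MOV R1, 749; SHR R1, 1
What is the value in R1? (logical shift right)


Register state trace:
  MOV R1, 749  → R1 = 749
  SHR R1, 1  → R1 = 749 >> 1 = 749 // 2^1 = 374
Final: R1 = 374

374


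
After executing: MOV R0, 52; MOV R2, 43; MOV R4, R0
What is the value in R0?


Register state trace:
  MOV R0, 52  → R0 = 52
  MOV R2, 43  → R2 = 43
  MOV R4, R0  → R4 = 52
Final: R0 = 52

52


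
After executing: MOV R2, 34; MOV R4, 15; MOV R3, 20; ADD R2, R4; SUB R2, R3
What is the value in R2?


Register state trace:
  MOV R2, 34  → R2 = 34
  MOV R4, 15  → R4 = 15
  MOV R3, 20  → R3 = 20
  ADD R2, R4  → R2 = 34 + 15 = 49
  SUB R2, R3  → R2 = 49 - 20 = 29
Final: R2 = 29

29


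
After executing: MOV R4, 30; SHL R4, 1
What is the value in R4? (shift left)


Register state trace:
  MOV R4, 30  → R4 = 30
  SHL R4, 1  → R4 = 30 << 1 = 30 * 2^1 = 60
Final: R4 = 60

60


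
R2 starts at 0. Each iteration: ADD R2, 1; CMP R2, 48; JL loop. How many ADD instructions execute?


Loop trace (R2 starts at 0, target 48, step 1):
  ADD #1: R2 = 0 + 1 = 1  → 1 < 48, loop
  ADD #2: R2 = 1 + 1 = 2  → 2 < 48, loop
  ADD #3: R2 = 2 + 1 = 3  → 3 < 48, loop
  ADD #4: R2 = 3 + 1 = 4  → 4 < 48, loop
  ADD #5: R2 = 4 + 1 = 5  → 5 < 48, loop
  ADD #6: R2 = 5 + 1 = 6  → 6 < 48, loop
  ADD #7: R2 = 6 + 1 = 7  → 7 < 48, loop
  ADD #8: R2 = 7 + 1 = 8  → 8 < 48, loop
  ADD #9: R2 = 8 + 1 = 9  → 9 < 48, loop
  ADD #10: R2 = 9 + 1 = 10  → 10 < 48, loop
  ADD #11: R2 = 10 + 1 = 11  → 11 < 48, loop
  ADD #12: R2 = 11 + 1 = 12  → 12 < 48, loop
  ADD #13: R2 = 12 + 1 = 13  → 13 < 48, loop
  ADD #14: R2 = 13 + 1 = 14  → 14 < 48, loop
  ADD #15: R2 = 14 + 1 = 15  → 15 < 48, loop
  ADD #16: R2 = 15 + 1 = 16  → 16 < 48, loop
  ADD #17: R2 = 16 + 1 = 17  → 17 < 48, loop
  ADD #18: R2 = 17 + 1 = 18  → 18 < 48, loop
  ADD #19: R2 = 18 + 1 = 19  → 19 < 48, loop
  ADD #20: R2 = 19 + 1 = 20  → 20 < 48, loop
  ADD #21: R2 = 20 + 1 = 21  → 21 < 48, loop
  ADD #22: R2 = 21 + 1 = 22  → 22 < 48, loop
  ADD #23: R2 = 22 + 1 = 23  → 23 < 48, loop
  ADD #24: R2 = 23 + 1 = 24  → 24 < 48, loop
  ADD #25: R2 = 24 + 1 = 25  → 25 < 48, loop
  ADD #26: R2 = 25 + 1 = 26  → 26 < 48, loop
  ADD #27: R2 = 26 + 1 = 27  → 27 < 48, loop
  ADD #28: R2 = 27 + 1 = 28  → 28 < 48, loop
  ADD #29: R2 = 28 + 1 = 29  → 29 < 48, loop
  ADD #30: R2 = 29 + 1 = 30  → 30 < 48, loop
  ADD #31: R2 = 30 + 1 = 31  → 31 < 48, loop
  ADD #32: R2 = 31 + 1 = 32  → 32 < 48, loop
  ADD #33: R2 = 32 + 1 = 33  → 33 < 48, loop
  ADD #34: R2 = 33 + 1 = 34  → 34 < 48, loop
  ADD #35: R2 = 34 + 1 = 35  → 35 < 48, loop
  ADD #36: R2 = 35 + 1 = 36  → 36 < 48, loop
  ADD #37: R2 = 36 + 1 = 37  → 37 < 48, loop
  ADD #38: R2 = 37 + 1 = 38  → 38 < 48, loop
  ADD #39: R2 = 38 + 1 = 39  → 39 < 48, loop
  ADD #40: R2 = 39 + 1 = 40  → 40 < 48, loop
  ADD #41: R2 = 40 + 1 = 41  → 41 < 48, loop
  ADD #42: R2 = 41 + 1 = 42  → 42 < 48, loop
  ADD #43: R2 = 42 + 1 = 43  → 43 < 48, loop
  ADD #44: R2 = 43 + 1 = 44  → 44 < 48, loop
  ADD #45: R2 = 44 + 1 = 45  → 45 < 48, loop
  ADD #46: R2 = 45 + 1 = 46  → 46 < 48, loop
  ADD #47: R2 = 46 + 1 = 47  → 47 < 48, loop
  ADD #48: R2 = 47 + 1 = 48  → 48 >= 48, exit
Total ADD instructions: 48

48


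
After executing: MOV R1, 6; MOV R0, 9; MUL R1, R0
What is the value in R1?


Register state trace:
  MOV R1, 6  → R1 = 6
  MOV R0, 9  → R0 = 9
  MUL R1, R0  → R1 = 6 * 9 = 54
Final: R1 = 54

54


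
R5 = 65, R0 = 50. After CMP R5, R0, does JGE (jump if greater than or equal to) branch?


Trace:
  R5 = 65, R0 = 50
  CMP R5, R0  → compares 65 vs 50
  JGE checks: is 65 greater than or equal to 50?
  65 > 50, so condition is true
Branch taken: Yes

Yes


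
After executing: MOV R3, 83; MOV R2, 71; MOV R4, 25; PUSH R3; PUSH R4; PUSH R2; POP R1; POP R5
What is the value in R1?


Stack trace (top is rightmost):
  MOV R3, 83  → R3 = 83
  MOV R2, 71  → R2 = 71
  MOV R4, 25  → R4 = 25
  PUSH R3  → stack: [83]
  PUSH R4  → stack: [83, 25]
  PUSH R2  → stack: [83, 25, 71]
  POP R1  → R1 = 71, stack: [83, 25]
  POP R5  → R5 = 25, stack: [83]
Final: R1 = 71

71


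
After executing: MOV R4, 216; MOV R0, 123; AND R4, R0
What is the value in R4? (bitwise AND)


Register state trace:
  MOV R4, 216  → R4 = 216 (0b11011000)
  MOV R0, 123  → R0 = 123 (0b01111011)
  AND R4, R0  → R4 = 216 AND 123 = 88 (0b01011000)
Final: R4 = 88

88


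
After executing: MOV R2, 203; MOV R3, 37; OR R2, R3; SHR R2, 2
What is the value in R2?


Register state trace:
  MOV R2, 203  → R2 = 203 (0b11001011)
  MOV R3, 37  → R3 = 37 (0b00100101)
  OR R2, R3  → R2 = 203 OR 37 = 239 (0b11101111)
  SHR R2, 2  → R2 = 239 >> 2 = 59
Final: R2 = 59

59


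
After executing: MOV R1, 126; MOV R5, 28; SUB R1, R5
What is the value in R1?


Register state trace:
  MOV R1, 126  → R1 = 126
  MOV R5, 28  → R5 = 28
  SUB R1, R5  → R1 = 126 - 28 = 98
Final: R1 = 98

98


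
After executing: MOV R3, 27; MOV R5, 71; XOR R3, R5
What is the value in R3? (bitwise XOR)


Register state trace:
  MOV R3, 27  → R3 = 27 (0b00011011)
  MOV R5, 71  → R5 = 71 (0b01000111)
  XOR R3, R5  → R3 = 27 XOR 71 = 92 (0b01011100)
Final: R3 = 92

92


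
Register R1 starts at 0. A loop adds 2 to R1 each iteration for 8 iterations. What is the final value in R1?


Starting value: R1 = 0
  Iter 1: R1 = 0 + 2 = 2
  Iter 2: R1 = 2 + 2 = 4
  Iter 3: R1 = 4 + 2 = 6
  Iter 4: R1 = 6 + 2 = 8
  Iter 5: R1 = 8 + 2 = 10
  Iter 6: R1 = 10 + 2 = 12
  Iter 7: R1 = 12 + 2 = 14
  Iter 8: R1 = 14 + 2 = 16
Final: R1 = 16

16


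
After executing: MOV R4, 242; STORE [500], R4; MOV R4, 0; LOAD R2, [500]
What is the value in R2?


Register and memory trace:
  MOV R4, 242  → R4 = 242
  STORE [500], R4  → mem[500] = 242
  MOV R4, 0  → R4 = 0
  LOAD R2, [500]  → R2 = mem[500] = 242
Final: R2 = 242

242


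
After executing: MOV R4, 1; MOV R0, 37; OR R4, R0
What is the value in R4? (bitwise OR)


Register state trace:
  MOV R4, 1  → R4 = 1 (0b00000001)
  MOV R0, 37  → R0 = 37 (0b00100101)
  OR R4, R0   → R4 = 1 OR 37 = 37 (0b00100101)
Final: R4 = 37

37


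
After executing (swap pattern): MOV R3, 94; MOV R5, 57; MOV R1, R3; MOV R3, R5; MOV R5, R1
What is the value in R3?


Register state trace (swap pattern):
  MOV R3, 94  → R3 = 94
  MOV R5, 57  → R5 = 57
  MOV R1, R3  → R1 = 94  (save R3)
  MOV R3, R5  → R3 = 57  (R3 gets R5's value)
  MOV R5, R1  → R5 = 94  (R5 gets saved value)
Final: R3 = 57

57


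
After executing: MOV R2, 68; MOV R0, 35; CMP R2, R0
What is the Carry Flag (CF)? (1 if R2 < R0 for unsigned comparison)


Register state trace:
  MOV R2, 68  → R2 = 68
  MOV R0, 35  → R0 = 35
  CMP R2, R0  → unsigned 68 - 35: no borrow
  68 >= 35, so CF = 0
CF = 0

0


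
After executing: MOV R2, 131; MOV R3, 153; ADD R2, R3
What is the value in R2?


Register state trace:
  MOV R2, 131  → R2 = 131
  MOV R3, 153  → R3 = 153
  ADD R2, R3  → R2 = 131 + 153 = 284
Final: R2 = 284

284


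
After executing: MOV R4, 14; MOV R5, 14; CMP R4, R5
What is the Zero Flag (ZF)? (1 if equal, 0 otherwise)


Register state trace:
  MOV R4, 14  → R4 = 14
  MOV R5, 14  → R5 = 14
  CMP R4, R5  → computes 14 - 14 = 0
  Result is zero, so values are equal
ZF = 1

1


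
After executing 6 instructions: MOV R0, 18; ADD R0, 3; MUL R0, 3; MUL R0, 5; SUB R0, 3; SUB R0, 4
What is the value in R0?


Register state trace:
  MOV R0, 18  → R0 = 18
  ADD R0, 3  → R0 = 18 + 3 = 21
  MUL R0, 3  → R0 = 21 * 3 = 63
  MUL R0, 5  → R0 = 63 * 5 = 315
  SUB R0, 3  → R0 = 315 - 3 = 312
  SUB R0, 4  → R0 = 312 - 4 = 308
Final: R0 = 308

308


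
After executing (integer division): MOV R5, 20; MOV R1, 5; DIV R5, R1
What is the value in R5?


Register state trace:
  MOV R5, 20  → R5 = 20
  MOV R1, 5  → R1 = 5
  DIV R5, R1  → R5 = 20 // 5 = 4
Final: R5 = 4

4


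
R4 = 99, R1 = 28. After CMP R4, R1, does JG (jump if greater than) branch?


Trace:
  R4 = 99, R1 = 28
  CMP R4, R1  → compares 99 vs 28
  JG checks: is 99 greater than 28?
  99 > 28, so condition is true
Branch taken: Yes

Yes


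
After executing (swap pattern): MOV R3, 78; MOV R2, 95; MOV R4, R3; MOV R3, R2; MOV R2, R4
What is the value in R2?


Register state trace (swap pattern):
  MOV R3, 78  → R3 = 78
  MOV R2, 95  → R2 = 95
  MOV R4, R3  → R4 = 78  (save R3)
  MOV R3, R2  → R3 = 95  (R3 gets R2's value)
  MOV R2, R4  → R2 = 78  (R2 gets saved value)
Final: R2 = 78

78


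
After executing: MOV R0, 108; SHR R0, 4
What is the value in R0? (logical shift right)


Register state trace:
  MOV R0, 108  → R0 = 108
  SHR R0, 4  → R0 = 108 >> 4 = 108 // 2^4 = 6
Final: R0 = 6

6


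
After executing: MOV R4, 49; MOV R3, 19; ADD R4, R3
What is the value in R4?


Register state trace:
  MOV R4, 49  → R4 = 49
  MOV R3, 19  → R3 = 19
  ADD R4, R3  → R4 = 49 + 19 = 68
Final: R4 = 68

68
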